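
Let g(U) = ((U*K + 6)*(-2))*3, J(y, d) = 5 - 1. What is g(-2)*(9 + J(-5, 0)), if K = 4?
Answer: 156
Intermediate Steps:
J(y, d) = 4
g(U) = -36 - 24*U (g(U) = ((U*4 + 6)*(-2))*3 = ((4*U + 6)*(-2))*3 = ((6 + 4*U)*(-2))*3 = (-12 - 8*U)*3 = -36 - 24*U)
g(-2)*(9 + J(-5, 0)) = (-36 - 24*(-2))*(9 + 4) = (-36 + 48)*13 = 12*13 = 156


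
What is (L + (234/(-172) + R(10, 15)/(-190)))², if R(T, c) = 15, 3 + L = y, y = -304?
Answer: 63501480025/667489 ≈ 95135.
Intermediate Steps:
L = -307 (L = -3 - 304 = -307)
(L + (234/(-172) + R(10, 15)/(-190)))² = (-307 + (234/(-172) + 15/(-190)))² = (-307 + (234*(-1/172) + 15*(-1/190)))² = (-307 + (-117/86 - 3/38))² = (-307 - 1176/817)² = (-251995/817)² = 63501480025/667489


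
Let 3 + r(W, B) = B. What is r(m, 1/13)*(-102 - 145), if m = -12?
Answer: 722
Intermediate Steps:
r(W, B) = -3 + B
r(m, 1/13)*(-102 - 145) = (-3 + 1/13)*(-102 - 145) = (-3 + 1/13)*(-247) = -38/13*(-247) = 722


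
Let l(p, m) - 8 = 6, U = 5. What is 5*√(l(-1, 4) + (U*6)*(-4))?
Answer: 5*I*√106 ≈ 51.478*I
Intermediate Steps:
l(p, m) = 14 (l(p, m) = 8 + 6 = 14)
5*√(l(-1, 4) + (U*6)*(-4)) = 5*√(14 + (5*6)*(-4)) = 5*√(14 + 30*(-4)) = 5*√(14 - 120) = 5*√(-106) = 5*(I*√106) = 5*I*√106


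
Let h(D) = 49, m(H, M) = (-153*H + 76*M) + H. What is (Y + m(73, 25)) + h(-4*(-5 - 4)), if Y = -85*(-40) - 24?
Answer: -5771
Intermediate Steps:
m(H, M) = -152*H + 76*M
Y = 3376 (Y = 3400 - 24 = 3376)
(Y + m(73, 25)) + h(-4*(-5 - 4)) = (3376 + (-152*73 + 76*25)) + 49 = (3376 + (-11096 + 1900)) + 49 = (3376 - 9196) + 49 = -5820 + 49 = -5771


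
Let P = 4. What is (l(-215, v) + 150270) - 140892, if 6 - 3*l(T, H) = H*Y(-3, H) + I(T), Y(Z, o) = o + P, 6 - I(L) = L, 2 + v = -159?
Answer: 2642/3 ≈ 880.67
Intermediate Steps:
v = -161 (v = -2 - 159 = -161)
I(L) = 6 - L
Y(Z, o) = 4 + o (Y(Z, o) = o + 4 = 4 + o)
l(T, H) = T/3 - H*(4 + H)/3 (l(T, H) = 2 - (H*(4 + H) + (6 - T))/3 = 2 - (6 - T + H*(4 + H))/3 = 2 + (-2 + T/3 - H*(4 + H)/3) = T/3 - H*(4 + H)/3)
(l(-215, v) + 150270) - 140892 = (((⅓)*(-215) - ⅓*(-161)*(4 - 161)) + 150270) - 140892 = ((-215/3 - ⅓*(-161)*(-157)) + 150270) - 140892 = ((-215/3 - 25277/3) + 150270) - 140892 = (-25492/3 + 150270) - 140892 = 425318/3 - 140892 = 2642/3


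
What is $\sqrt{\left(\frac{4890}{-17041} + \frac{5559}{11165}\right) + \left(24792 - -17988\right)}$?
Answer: $\frac{\sqrt{1548640202729085366285}}{190262765} \approx 206.83$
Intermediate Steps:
$\sqrt{\left(\frac{4890}{-17041} + \frac{5559}{11165}\right) + \left(24792 - -17988\right)} = \sqrt{\left(4890 \left(- \frac{1}{17041}\right) + 5559 \cdot \frac{1}{11165}\right) + \left(24792 + 17988\right)} = \sqrt{\left(- \frac{4890}{17041} + \frac{5559}{11165}\right) + 42780} = \sqrt{\frac{40134069}{190262765} + 42780} = \sqrt{\frac{8139481220769}{190262765}} = \frac{\sqrt{1548640202729085366285}}{190262765}$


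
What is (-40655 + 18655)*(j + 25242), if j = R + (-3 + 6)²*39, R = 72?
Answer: -564630000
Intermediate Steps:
j = 423 (j = 72 + (-3 + 6)²*39 = 72 + 3²*39 = 72 + 9*39 = 72 + 351 = 423)
(-40655 + 18655)*(j + 25242) = (-40655 + 18655)*(423 + 25242) = -22000*25665 = -564630000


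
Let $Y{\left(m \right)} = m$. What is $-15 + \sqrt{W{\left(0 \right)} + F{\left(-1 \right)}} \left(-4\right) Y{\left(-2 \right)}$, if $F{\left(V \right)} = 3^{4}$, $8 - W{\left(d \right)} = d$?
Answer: $-15 + 8 \sqrt{89} \approx 60.472$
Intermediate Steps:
$W{\left(d \right)} = 8 - d$
$F{\left(V \right)} = 81$
$-15 + \sqrt{W{\left(0 \right)} + F{\left(-1 \right)}} \left(-4\right) Y{\left(-2 \right)} = -15 + \sqrt{\left(8 - 0\right) + 81} \left(-4\right) \left(-2\right) = -15 + \sqrt{\left(8 + 0\right) + 81} \left(-4\right) \left(-2\right) = -15 + \sqrt{8 + 81} \left(-4\right) \left(-2\right) = -15 + \sqrt{89} \left(-4\right) \left(-2\right) = -15 + - 4 \sqrt{89} \left(-2\right) = -15 + 8 \sqrt{89}$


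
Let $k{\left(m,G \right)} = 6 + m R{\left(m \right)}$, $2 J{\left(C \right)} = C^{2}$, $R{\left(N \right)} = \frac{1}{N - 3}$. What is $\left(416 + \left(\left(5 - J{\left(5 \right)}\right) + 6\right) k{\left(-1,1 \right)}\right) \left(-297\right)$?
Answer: $- \frac{966141}{8} \approx -1.2077 \cdot 10^{5}$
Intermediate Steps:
$R{\left(N \right)} = \frac{1}{-3 + N}$
$J{\left(C \right)} = \frac{C^{2}}{2}$
$k{\left(m,G \right)} = 6 + \frac{m}{-3 + m}$
$\left(416 + \left(\left(5 - J{\left(5 \right)}\right) + 6\right) k{\left(-1,1 \right)}\right) \left(-297\right) = \left(416 + \left(\left(5 - \frac{5^{2}}{2}\right) + 6\right) \frac{-18 + 7 \left(-1\right)}{-3 - 1}\right) \left(-297\right) = \left(416 + \left(\left(5 - \frac{1}{2} \cdot 25\right) + 6\right) \frac{-18 - 7}{-4}\right) \left(-297\right) = \left(416 + \left(\left(5 - \frac{25}{2}\right) + 6\right) \left(\left(- \frac{1}{4}\right) \left(-25\right)\right)\right) \left(-297\right) = \left(416 + \left(\left(5 - \frac{25}{2}\right) + 6\right) \frac{25}{4}\right) \left(-297\right) = \left(416 + \left(- \frac{15}{2} + 6\right) \frac{25}{4}\right) \left(-297\right) = \left(416 - \frac{75}{8}\right) \left(-297\right) = \frac{3253}{8} \left(-297\right) = - \frac{966141}{8}$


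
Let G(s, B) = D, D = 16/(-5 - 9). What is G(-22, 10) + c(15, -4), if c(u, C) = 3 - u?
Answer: -92/7 ≈ -13.143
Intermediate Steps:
D = -8/7 (D = 16/(-14) = 16*(-1/14) = -8/7 ≈ -1.1429)
G(s, B) = -8/7
G(-22, 10) + c(15, -4) = -8/7 + (3 - 1*15) = -8/7 + (3 - 15) = -8/7 - 12 = -92/7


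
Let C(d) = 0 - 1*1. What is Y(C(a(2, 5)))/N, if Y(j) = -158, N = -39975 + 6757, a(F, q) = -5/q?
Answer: 79/16609 ≈ 0.0047565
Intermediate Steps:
C(d) = -1 (C(d) = 0 - 1 = -1)
N = -33218
Y(C(a(2, 5)))/N = -158/(-33218) = -158*(-1/33218) = 79/16609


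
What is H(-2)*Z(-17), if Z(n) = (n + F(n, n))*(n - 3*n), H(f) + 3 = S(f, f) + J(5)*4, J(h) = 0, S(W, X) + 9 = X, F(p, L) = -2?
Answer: 9044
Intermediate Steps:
S(W, X) = -9 + X
H(f) = -12 + f (H(f) = -3 + ((-9 + f) + 0*4) = -3 + ((-9 + f) + 0) = -3 + (-9 + f) = -12 + f)
Z(n) = -2*n*(-2 + n) (Z(n) = (n - 2)*(n - 3*n) = (-2 + n)*(-2*n) = -2*n*(-2 + n))
H(-2)*Z(-17) = (-12 - 2)*(2*(-17)*(2 - 1*(-17))) = -28*(-17)*(2 + 17) = -28*(-17)*19 = -14*(-646) = 9044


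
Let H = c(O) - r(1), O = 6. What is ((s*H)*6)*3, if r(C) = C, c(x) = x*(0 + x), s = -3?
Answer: -1890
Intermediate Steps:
c(x) = x**2 (c(x) = x*x = x**2)
H = 35 (H = 6**2 - 1*1 = 36 - 1 = 35)
((s*H)*6)*3 = (-3*35*6)*3 = -105*6*3 = -630*3 = -1890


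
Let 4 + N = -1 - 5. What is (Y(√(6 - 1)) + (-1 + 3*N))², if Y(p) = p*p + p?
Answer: 681 - 52*√5 ≈ 564.72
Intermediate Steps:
N = -10 (N = -4 + (-1 - 5) = -4 - 6 = -10)
Y(p) = p + p² (Y(p) = p² + p = p + p²)
(Y(√(6 - 1)) + (-1 + 3*N))² = (√(6 - 1)*(1 + √(6 - 1)) + (-1 + 3*(-10)))² = (√5*(1 + √5) + (-1 - 30))² = (√5*(1 + √5) - 31)² = (-31 + √5*(1 + √5))²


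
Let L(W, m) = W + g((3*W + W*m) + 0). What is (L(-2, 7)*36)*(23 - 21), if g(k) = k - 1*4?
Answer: -1872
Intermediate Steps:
g(k) = -4 + k (g(k) = k - 4 = -4 + k)
L(W, m) = -4 + 4*W + W*m (L(W, m) = W + (-4 + ((3*W + W*m) + 0)) = W + (-4 + (3*W + W*m)) = W + (-4 + 3*W + W*m) = -4 + 4*W + W*m)
(L(-2, 7)*36)*(23 - 21) = ((-4 - 2 - 2*(3 + 7))*36)*(23 - 21) = ((-4 - 2 - 2*10)*36)*2 = ((-4 - 2 - 20)*36)*2 = -26*36*2 = -936*2 = -1872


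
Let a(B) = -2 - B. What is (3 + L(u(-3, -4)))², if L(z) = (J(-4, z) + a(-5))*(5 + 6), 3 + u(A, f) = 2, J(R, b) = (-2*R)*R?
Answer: 99856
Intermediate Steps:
J(R, b) = -2*R²
u(A, f) = -1 (u(A, f) = -3 + 2 = -1)
L(z) = -319 (L(z) = (-2*(-4)² + (-2 - 1*(-5)))*(5 + 6) = (-2*16 + (-2 + 5))*11 = (-32 + 3)*11 = -29*11 = -319)
(3 + L(u(-3, -4)))² = (3 - 319)² = (-316)² = 99856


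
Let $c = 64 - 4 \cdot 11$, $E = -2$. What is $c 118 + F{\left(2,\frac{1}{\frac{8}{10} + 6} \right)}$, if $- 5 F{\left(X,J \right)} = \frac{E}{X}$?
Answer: $\frac{11801}{5} \approx 2360.2$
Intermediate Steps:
$F{\left(X,J \right)} = \frac{2}{5 X}$ ($F{\left(X,J \right)} = - \frac{\left(-2\right) \frac{1}{X}}{5} = \frac{2}{5 X}$)
$c = 20$ ($c = 64 - 44 = 20$)
$c 118 + F{\left(2,\frac{1}{\frac{8}{10} + 6} \right)} = 20 \cdot 118 + \frac{2}{5 \cdot 2} = 2360 + \frac{2}{5} \cdot \frac{1}{2} = 2360 + \frac{1}{5} = \frac{11801}{5}$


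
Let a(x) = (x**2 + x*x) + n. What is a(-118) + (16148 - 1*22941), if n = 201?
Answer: 21256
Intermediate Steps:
a(x) = 201 + 2*x**2 (a(x) = (x**2 + x*x) + 201 = (x**2 + x**2) + 201 = 2*x**2 + 201 = 201 + 2*x**2)
a(-118) + (16148 - 1*22941) = (201 + 2*(-118)**2) + (16148 - 1*22941) = (201 + 2*13924) + (16148 - 22941) = (201 + 27848) - 6793 = 28049 - 6793 = 21256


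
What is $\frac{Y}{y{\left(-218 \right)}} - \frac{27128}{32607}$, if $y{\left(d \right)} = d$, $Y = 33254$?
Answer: $- \frac{545113541}{3554163} \approx -153.37$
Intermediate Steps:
$\frac{Y}{y{\left(-218 \right)}} - \frac{27128}{32607} = \frac{33254}{-218} - \frac{27128}{32607} = 33254 \left(- \frac{1}{218}\right) - \frac{27128}{32607} = - \frac{16627}{109} - \frac{27128}{32607} = - \frac{545113541}{3554163}$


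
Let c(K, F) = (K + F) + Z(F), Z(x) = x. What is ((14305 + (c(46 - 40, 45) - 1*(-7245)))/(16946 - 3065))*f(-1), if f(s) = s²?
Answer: 21646/13881 ≈ 1.5594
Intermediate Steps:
c(K, F) = K + 2*F (c(K, F) = (K + F) + F = (F + K) + F = K + 2*F)
((14305 + (c(46 - 40, 45) - 1*(-7245)))/(16946 - 3065))*f(-1) = ((14305 + (((46 - 40) + 2*45) - 1*(-7245)))/(16946 - 3065))*(-1)² = ((14305 + ((6 + 90) + 7245))/13881)*1 = ((14305 + (96 + 7245))*(1/13881))*1 = ((14305 + 7341)*(1/13881))*1 = (21646*(1/13881))*1 = (21646/13881)*1 = 21646/13881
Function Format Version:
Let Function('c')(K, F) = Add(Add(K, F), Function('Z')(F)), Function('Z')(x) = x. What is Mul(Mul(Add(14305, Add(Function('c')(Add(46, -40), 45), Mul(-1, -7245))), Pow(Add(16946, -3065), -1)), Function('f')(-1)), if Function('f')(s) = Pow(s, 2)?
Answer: Rational(21646, 13881) ≈ 1.5594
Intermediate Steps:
Function('c')(K, F) = Add(K, Mul(2, F)) (Function('c')(K, F) = Add(Add(K, F), F) = Add(Add(F, K), F) = Add(K, Mul(2, F)))
Mul(Mul(Add(14305, Add(Function('c')(Add(46, -40), 45), Mul(-1, -7245))), Pow(Add(16946, -3065), -1)), Function('f')(-1)) = Mul(Mul(Add(14305, Add(Add(Add(46, -40), Mul(2, 45)), Mul(-1, -7245))), Pow(Add(16946, -3065), -1)), Pow(-1, 2)) = Mul(Mul(Add(14305, Add(Add(6, 90), 7245)), Pow(13881, -1)), 1) = Mul(Mul(Add(14305, Add(96, 7245)), Rational(1, 13881)), 1) = Mul(Mul(Add(14305, 7341), Rational(1, 13881)), 1) = Mul(Mul(21646, Rational(1, 13881)), 1) = Mul(Rational(21646, 13881), 1) = Rational(21646, 13881)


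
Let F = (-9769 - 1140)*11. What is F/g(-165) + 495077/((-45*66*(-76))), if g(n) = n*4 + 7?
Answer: 2491769051/13399560 ≈ 185.96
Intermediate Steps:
g(n) = 7 + 4*n (g(n) = 4*n + 7 = 7 + 4*n)
F = -119999 (F = -10909*11 = -119999)
F/g(-165) + 495077/((-45*66*(-76))) = -119999/(7 + 4*(-165)) + 495077/((-45*66*(-76))) = -119999/(7 - 660) + 495077/((-2970*(-76))) = -119999/(-653) + 495077/225720 = -119999*(-1/653) + 495077*(1/225720) = 119999/653 + 45007/20520 = 2491769051/13399560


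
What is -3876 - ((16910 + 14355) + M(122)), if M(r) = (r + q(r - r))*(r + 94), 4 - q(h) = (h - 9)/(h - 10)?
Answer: -310813/5 ≈ -62163.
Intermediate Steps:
q(h) = 4 - (-9 + h)/(-10 + h) (q(h) = 4 - (h - 9)/(h - 10) = 4 - (-9 + h)/(-10 + h))
M(r) = (94 + r)*(31/10 + r) (M(r) = (r + (-31 + 3*(r - r))/(-10 + (r - r)))*(r + 94) = (r + (-31 + 3*0)/(-10 + 0))*(94 + r) = (r + (-31 + 0)/(-10))*(94 + r) = (r - ⅒*(-31))*(94 + r) = (r + 31/10)*(94 + r) = (31/10 + r)*(94 + r) = (94 + r)*(31/10 + r))
-3876 - ((16910 + 14355) + M(122)) = -3876 - ((16910 + 14355) + (1457/5 + 122² + (971/10)*122)) = -3876 - (31265 + (1457/5 + 14884 + 59231/5)) = -3876 - (31265 + 135108/5) = -3876 - 1*291433/5 = -3876 - 291433/5 = -310813/5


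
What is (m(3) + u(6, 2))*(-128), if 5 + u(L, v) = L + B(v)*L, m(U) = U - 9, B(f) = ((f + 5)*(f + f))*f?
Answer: -42368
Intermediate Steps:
B(f) = 2*f**2*(5 + f) (B(f) = ((5 + f)*(2*f))*f = (2*f*(5 + f))*f = 2*f**2*(5 + f))
m(U) = -9 + U
u(L, v) = -5 + L + 2*L*v**2*(5 + v) (u(L, v) = -5 + (L + (2*v**2*(5 + v))*L) = -5 + (L + 2*L*v**2*(5 + v)) = -5 + L + 2*L*v**2*(5 + v))
(m(3) + u(6, 2))*(-128) = ((-9 + 3) + (-5 + 6 + 2*6*2**2*(5 + 2)))*(-128) = (-6 + (-5 + 6 + 2*6*4*7))*(-128) = (-6 + (-5 + 6 + 336))*(-128) = (-6 + 337)*(-128) = 331*(-128) = -42368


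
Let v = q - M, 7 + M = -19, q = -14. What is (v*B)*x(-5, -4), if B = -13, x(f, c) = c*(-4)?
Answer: -2496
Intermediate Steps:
M = -26 (M = -7 - 19 = -26)
x(f, c) = -4*c
v = 12 (v = -14 - 1*(-26) = -14 + 26 = 12)
(v*B)*x(-5, -4) = (12*(-13))*(-4*(-4)) = -156*16 = -2496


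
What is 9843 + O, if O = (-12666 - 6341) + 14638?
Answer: 5474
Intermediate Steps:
O = -4369 (O = -19007 + 14638 = -4369)
9843 + O = 9843 - 4369 = 5474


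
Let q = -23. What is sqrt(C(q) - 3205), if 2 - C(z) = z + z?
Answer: I*sqrt(3157) ≈ 56.187*I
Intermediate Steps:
C(z) = 2 - 2*z (C(z) = 2 - (z + z) = 2 - 2*z)
sqrt(C(q) - 3205) = sqrt((2 - 2*(-23)) - 3205) = sqrt((2 + 46) - 3205) = sqrt(48 - 3205) = sqrt(-3157) = I*sqrt(3157)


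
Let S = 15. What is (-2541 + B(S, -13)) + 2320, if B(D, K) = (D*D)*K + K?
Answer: -3159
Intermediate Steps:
B(D, K) = K + K*D² (B(D, K) = D²*K + K = K*D² + K = K + K*D²)
(-2541 + B(S, -13)) + 2320 = (-2541 - 13*(1 + 15²)) + 2320 = (-2541 - 13*(1 + 225)) + 2320 = (-2541 - 13*226) + 2320 = (-2541 - 2938) + 2320 = -5479 + 2320 = -3159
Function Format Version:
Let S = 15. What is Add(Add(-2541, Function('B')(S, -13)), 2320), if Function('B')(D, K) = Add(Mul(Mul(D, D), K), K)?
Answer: -3159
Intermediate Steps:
Function('B')(D, K) = Add(K, Mul(K, Pow(D, 2))) (Function('B')(D, K) = Add(Mul(Pow(D, 2), K), K) = Add(Mul(K, Pow(D, 2)), K) = Add(K, Mul(K, Pow(D, 2))))
Add(Add(-2541, Function('B')(S, -13)), 2320) = Add(Add(-2541, Mul(-13, Add(1, Pow(15, 2)))), 2320) = Add(Add(-2541, Mul(-13, Add(1, 225))), 2320) = Add(Add(-2541, Mul(-13, 226)), 2320) = Add(Add(-2541, -2938), 2320) = Add(-5479, 2320) = -3159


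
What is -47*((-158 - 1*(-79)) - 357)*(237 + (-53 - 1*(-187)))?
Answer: 7602532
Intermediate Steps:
-47*((-158 - 1*(-79)) - 357)*(237 + (-53 - 1*(-187))) = -47*((-158 + 79) - 357)*(237 + (-53 + 187)) = -47*(-79 - 357)*(237 + 134) = -(-20492)*371 = -47*(-161756) = 7602532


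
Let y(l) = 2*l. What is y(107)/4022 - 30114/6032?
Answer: -29956915/6065176 ≈ -4.9392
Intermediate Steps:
y(107)/4022 - 30114/6032 = (2*107)/4022 - 30114/6032 = 214*(1/4022) - 30114*1/6032 = 107/2011 - 15057/3016 = -29956915/6065176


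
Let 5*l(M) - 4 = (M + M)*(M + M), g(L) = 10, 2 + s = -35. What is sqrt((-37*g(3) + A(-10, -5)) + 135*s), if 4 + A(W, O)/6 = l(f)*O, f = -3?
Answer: I*sqrt(5629) ≈ 75.027*I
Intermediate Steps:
s = -37 (s = -2 - 35 = -37)
l(M) = 4/5 + 4*M**2/5 (l(M) = 4/5 + ((M + M)*(M + M))/5 = 4/5 + ((2*M)*(2*M))/5 = 4/5 + (4*M**2)/5 = 4/5 + 4*M**2/5)
A(W, O) = -24 + 48*O (A(W, O) = -24 + 6*((4/5 + (4/5)*(-3)**2)*O) = -24 + 6*((4/5 + (4/5)*9)*O) = -24 + 6*((4/5 + 36/5)*O) = -24 + 6*(8*O) = -24 + 48*O)
sqrt((-37*g(3) + A(-10, -5)) + 135*s) = sqrt((-37*10 + (-24 + 48*(-5))) + 135*(-37)) = sqrt((-370 + (-24 - 240)) - 4995) = sqrt((-370 - 264) - 4995) = sqrt(-634 - 4995) = sqrt(-5629) = I*sqrt(5629)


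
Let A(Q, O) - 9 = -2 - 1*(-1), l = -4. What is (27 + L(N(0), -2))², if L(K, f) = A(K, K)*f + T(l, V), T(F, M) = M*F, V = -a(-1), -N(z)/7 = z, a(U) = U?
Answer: 49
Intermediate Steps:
N(z) = -7*z
V = 1 (V = -1*(-1) = 1)
T(F, M) = F*M
A(Q, O) = 8 (A(Q, O) = 9 + (-2 - 1*(-1)) = 9 + (-2 + 1) = 9 - 1 = 8)
L(K, f) = -4 + 8*f (L(K, f) = 8*f - 4*1 = 8*f - 4 = -4 + 8*f)
(27 + L(N(0), -2))² = (27 + (-4 + 8*(-2)))² = (27 + (-4 - 16))² = (27 - 20)² = 7² = 49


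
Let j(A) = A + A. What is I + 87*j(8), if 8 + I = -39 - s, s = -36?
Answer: 1381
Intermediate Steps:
j(A) = 2*A
I = -11 (I = -8 + (-39 - 1*(-36)) = -8 + (-39 + 36) = -8 - 3 = -11)
I + 87*j(8) = -11 + 87*(2*8) = -11 + 87*16 = -11 + 1392 = 1381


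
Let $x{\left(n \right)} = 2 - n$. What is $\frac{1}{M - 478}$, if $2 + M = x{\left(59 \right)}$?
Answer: $- \frac{1}{537} \approx -0.0018622$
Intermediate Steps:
$M = -59$ ($M = -2 + \left(2 - 59\right) = -2 - 57 = -59$)
$\frac{1}{M - 478} = \frac{1}{-59 - 478} = \frac{1}{-537} = - \frac{1}{537}$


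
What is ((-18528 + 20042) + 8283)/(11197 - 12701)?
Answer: -9797/1504 ≈ -6.5140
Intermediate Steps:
((-18528 + 20042) + 8283)/(11197 - 12701) = (1514 + 8283)/(-1504) = 9797*(-1/1504) = -9797/1504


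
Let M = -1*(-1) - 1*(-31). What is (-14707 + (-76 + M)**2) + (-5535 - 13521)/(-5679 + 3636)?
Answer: -8690699/681 ≈ -12762.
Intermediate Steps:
M = 32 (M = 1 + 31 = 32)
(-14707 + (-76 + M)**2) + (-5535 - 13521)/(-5679 + 3636) = (-14707 + (-76 + 32)**2) + (-5535 - 13521)/(-5679 + 3636) = (-14707 + (-44)**2) - 19056/(-2043) = (-14707 + 1936) - 19056*(-1/2043) = -12771 + 6352/681 = -8690699/681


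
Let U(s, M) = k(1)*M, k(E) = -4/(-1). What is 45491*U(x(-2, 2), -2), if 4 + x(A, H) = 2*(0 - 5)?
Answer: -363928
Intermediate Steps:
x(A, H) = -14 (x(A, H) = -4 + 2*(0 - 5) = -4 + 2*(-5) = -4 - 10 = -14)
k(E) = 4 (k(E) = -4*(-1) = 4)
U(s, M) = 4*M
45491*U(x(-2, 2), -2) = 45491*(4*(-2)) = 45491*(-8) = -363928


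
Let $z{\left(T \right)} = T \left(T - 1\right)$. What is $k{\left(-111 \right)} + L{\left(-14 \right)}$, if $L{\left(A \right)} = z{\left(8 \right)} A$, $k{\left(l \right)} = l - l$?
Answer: $-784$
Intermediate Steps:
$k{\left(l \right)} = 0$
$z{\left(T \right)} = T \left(-1 + T\right)$
$L{\left(A \right)} = 56 A$ ($L{\left(A \right)} = 8 \left(-1 + 8\right) A = 8 \cdot 7 A = 56 A$)
$k{\left(-111 \right)} + L{\left(-14 \right)} = 0 + 56 \left(-14\right) = 0 - 784 = -784$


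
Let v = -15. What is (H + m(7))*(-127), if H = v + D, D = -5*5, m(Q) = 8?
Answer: 4064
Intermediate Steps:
D = -25
H = -40 (H = -15 - 25 = -40)
(H + m(7))*(-127) = (-40 + 8)*(-127) = -32*(-127) = 4064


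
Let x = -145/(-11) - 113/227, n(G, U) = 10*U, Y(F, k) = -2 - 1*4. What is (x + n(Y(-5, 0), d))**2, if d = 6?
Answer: 32939346064/6235009 ≈ 5283.0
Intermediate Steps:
Y(F, k) = -6 (Y(F, k) = -2 - 4 = -6)
x = 31672/2497 (x = -145*(-1/11) - 113*1/227 = 145/11 - 113/227 = 31672/2497 ≈ 12.684)
(x + n(Y(-5, 0), d))**2 = (31672/2497 + 10*6)**2 = (31672/2497 + 60)**2 = (181492/2497)**2 = 32939346064/6235009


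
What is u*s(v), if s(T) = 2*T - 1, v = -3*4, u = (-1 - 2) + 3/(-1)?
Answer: 150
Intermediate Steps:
u = -6 (u = -3 + 3*(-1) = -3 - 3 = -6)
v = -12
s(T) = -1 + 2*T
u*s(v) = -6*(-1 + 2*(-12)) = -6*(-1 - 24) = -6*(-25) = 150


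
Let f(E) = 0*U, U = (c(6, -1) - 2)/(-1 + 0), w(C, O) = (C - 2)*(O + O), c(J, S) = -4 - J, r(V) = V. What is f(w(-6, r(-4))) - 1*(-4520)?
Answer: 4520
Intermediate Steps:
w(C, O) = 2*O*(-2 + C) (w(C, O) = (-2 + C)*(2*O) = 2*O*(-2 + C))
U = 12 (U = ((-4 - 1*6) - 2)/(-1 + 0) = ((-4 - 6) - 2)/(-1) = (-10 - 2)*(-1) = -12*(-1) = 12)
f(E) = 0 (f(E) = 0*12 = 0)
f(w(-6, r(-4))) - 1*(-4520) = 0 - 1*(-4520) = 0 + 4520 = 4520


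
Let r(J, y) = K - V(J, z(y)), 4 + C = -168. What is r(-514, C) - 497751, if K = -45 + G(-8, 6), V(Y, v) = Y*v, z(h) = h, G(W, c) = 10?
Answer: -586194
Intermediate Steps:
C = -172 (C = -4 - 168 = -172)
K = -35 (K = -45 + 10 = -35)
r(J, y) = -35 - J*y
r(-514, C) - 497751 = (-35 - 1*(-514)*(-172)) - 497751 = (-35 - 88408) - 497751 = -88443 - 497751 = -586194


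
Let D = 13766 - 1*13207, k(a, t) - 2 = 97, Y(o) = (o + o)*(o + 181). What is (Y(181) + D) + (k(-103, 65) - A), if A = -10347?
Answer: 142049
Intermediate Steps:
Y(o) = 2*o*(181 + o) (Y(o) = (2*o)*(181 + o) = 2*o*(181 + o))
k(a, t) = 99 (k(a, t) = 2 + 97 = 99)
D = 559 (D = 13766 - 13207 = 559)
(Y(181) + D) + (k(-103, 65) - A) = (2*181*(181 + 181) + 559) + (99 - 1*(-10347)) = (2*181*362 + 559) + (99 + 10347) = (131044 + 559) + 10446 = 131603 + 10446 = 142049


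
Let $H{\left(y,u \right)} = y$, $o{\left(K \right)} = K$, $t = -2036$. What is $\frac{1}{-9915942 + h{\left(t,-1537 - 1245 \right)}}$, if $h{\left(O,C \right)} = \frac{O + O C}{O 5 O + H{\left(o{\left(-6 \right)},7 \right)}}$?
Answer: $- \frac{10363237}{102761254193196} \approx -1.0085 \cdot 10^{-7}$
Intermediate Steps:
$h{\left(O,C \right)} = \frac{O + C O}{-6 + 5 O^{2}}$ ($h{\left(O,C \right)} = \frac{O + O C}{O 5 O - 6} = \frac{O + C O}{5 O O - 6} = \frac{O + C O}{5 O^{2} - 6} = \frac{O + C O}{-6 + 5 O^{2}}$)
$\frac{1}{-9915942 + h{\left(t,-1537 - 1245 \right)}} = \frac{1}{-9915942 - \frac{2036 \left(1 - 2782\right)}{-6 + 5 \left(-2036\right)^{2}}} = \frac{1}{-9915942 - \frac{2036 \left(1 - 2782\right)}{-6 + 5 \cdot 4145296}} = \frac{1}{-9915942 - 2036 \frac{1}{-6 + 20726480} \left(-2781\right)} = \frac{1}{-9915942 - 2036 \cdot \frac{1}{20726474} \left(-2781\right)} = \frac{1}{-9915942 - \frac{1018}{10363237} \left(-2781\right)} = \frac{1}{-9915942 + \frac{2831058}{10363237}} = \frac{1}{- \frac{102761254193196}{10363237}} = - \frac{10363237}{102761254193196}$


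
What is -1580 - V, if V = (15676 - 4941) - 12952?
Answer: 637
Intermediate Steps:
V = -2217 (V = 10735 - 12952 = -2217)
-1580 - V = -1580 - 1*(-2217) = -1580 + 2217 = 637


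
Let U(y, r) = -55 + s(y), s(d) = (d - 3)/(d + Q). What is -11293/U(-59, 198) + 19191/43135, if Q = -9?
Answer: 16597493119/79325265 ≈ 209.23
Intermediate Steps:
s(d) = (-3 + d)/(-9 + d) (s(d) = (d - 3)/(d - 9) = (-3 + d)/(-9 + d))
U(y, r) = -55 + (-3 + y)/(-9 + y)
-11293/U(-59, 198) + 19191/43135 = -11293*(-9 - 59)/(6*(82 - 9*(-59))) + 19191/43135 = -11293*(-34/(3*(82 + 531))) + 19191*(1/43135) = -11293/(6*(-1/68)*613) + 19191/43135 = -11293/(-1839/34) + 19191/43135 = -11293*(-34/1839) + 19191/43135 = 383962/1839 + 19191/43135 = 16597493119/79325265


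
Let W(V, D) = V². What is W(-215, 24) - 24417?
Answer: 21808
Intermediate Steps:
W(-215, 24) - 24417 = (-215)² - 24417 = 46225 - 24417 = 21808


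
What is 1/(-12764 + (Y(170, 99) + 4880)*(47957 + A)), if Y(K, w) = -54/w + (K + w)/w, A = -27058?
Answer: 99/10099954529 ≈ 9.8020e-9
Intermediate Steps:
Y(K, w) = -54/w + (K + w)/w
1/(-12764 + (Y(170, 99) + 4880)*(47957 + A)) = 1/(-12764 + ((-54 + 170 + 99)/99 + 4880)*(47957 - 27058)) = 1/(-12764 + ((1/99)*215 + 4880)*20899) = 1/(-12764 + (215/99 + 4880)*20899) = 1/(-12764 + (483335/99)*20899) = 1/(-12764 + 10101218165/99) = 1/(10099954529/99) = 99/10099954529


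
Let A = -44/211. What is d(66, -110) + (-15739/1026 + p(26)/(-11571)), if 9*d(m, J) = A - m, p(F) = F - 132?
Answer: -997039739/43946658 ≈ -22.688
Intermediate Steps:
A = -44/211 (A = -44*1/211 = -44/211 ≈ -0.20853)
p(F) = -132 + F
d(m, J) = -44/1899 - m/9 (d(m, J) = (-44/211 - m)/9 = -44/1899 - m/9)
d(66, -110) + (-15739/1026 + p(26)/(-11571)) = (-44/1899 - ⅑*66) + (-15739/1026 + (-132 + 26)/(-11571)) = (-44/1899 - 22/3) + (-15739*1/1026 - 106*(-1/11571)) = -13970/1899 + (-15739/1026 + 106/11571) = -13970/1899 - 3193109/208278 = -997039739/43946658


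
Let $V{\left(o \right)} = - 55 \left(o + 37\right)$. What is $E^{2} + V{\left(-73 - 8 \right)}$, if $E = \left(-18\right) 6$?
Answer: $14084$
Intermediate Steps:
$E = -108$
$V{\left(o \right)} = -2035 - 55 o$ ($V{\left(o \right)} = - 55 \left(37 + o\right) = -2035 - 55 o$)
$E^{2} + V{\left(-73 - 8 \right)} = \left(-108\right)^{2} - \left(2035 + 55 \left(-73 - 8\right)\right) = 11664 - -2420 = 11664 + \left(-2035 + 4455\right) = 11664 + 2420 = 14084$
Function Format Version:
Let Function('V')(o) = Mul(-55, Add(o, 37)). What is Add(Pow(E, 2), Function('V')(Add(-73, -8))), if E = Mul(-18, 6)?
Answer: 14084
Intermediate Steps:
E = -108
Function('V')(o) = Add(-2035, Mul(-55, o)) (Function('V')(o) = Mul(-55, Add(37, o)) = Add(-2035, Mul(-55, o)))
Add(Pow(E, 2), Function('V')(Add(-73, -8))) = Add(Pow(-108, 2), Add(-2035, Mul(-55, Add(-73, -8)))) = Add(11664, Add(-2035, Mul(-55, -81))) = Add(11664, Add(-2035, 4455)) = Add(11664, 2420) = 14084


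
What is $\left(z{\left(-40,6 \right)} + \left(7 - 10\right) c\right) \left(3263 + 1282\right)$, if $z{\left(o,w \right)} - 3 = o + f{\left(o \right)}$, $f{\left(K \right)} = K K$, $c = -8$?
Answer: $7212915$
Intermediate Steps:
$f{\left(K \right)} = K^{2}$
$z{\left(o,w \right)} = 3 + o + o^{2}$ ($z{\left(o,w \right)} = 3 + \left(o + o^{2}\right) = 3 + o + o^{2}$)
$\left(z{\left(-40,6 \right)} + \left(7 - 10\right) c\right) \left(3263 + 1282\right) = \left(\left(3 - 40 + \left(-40\right)^{2}\right) + \left(7 - 10\right) \left(-8\right)\right) \left(3263 + 1282\right) = \left(\left(3 - 40 + 1600\right) - -24\right) 4545 = \left(1563 + 24\right) 4545 = 1587 \cdot 4545 = 7212915$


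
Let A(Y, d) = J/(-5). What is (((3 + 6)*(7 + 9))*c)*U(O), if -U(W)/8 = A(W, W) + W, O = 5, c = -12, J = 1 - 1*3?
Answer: 373248/5 ≈ 74650.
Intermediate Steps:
J = -2 (J = 1 - 3 = -2)
A(Y, d) = ⅖ (A(Y, d) = -2/(-5) = -2*(-⅕) = ⅖)
U(W) = -16/5 - 8*W (U(W) = -8*(⅖ + W) = -16/5 - 8*W)
(((3 + 6)*(7 + 9))*c)*U(O) = (((3 + 6)*(7 + 9))*(-12))*(-16/5 - 8*5) = ((9*16)*(-12))*(-16/5 - 40) = (144*(-12))*(-216/5) = -1728*(-216/5) = 373248/5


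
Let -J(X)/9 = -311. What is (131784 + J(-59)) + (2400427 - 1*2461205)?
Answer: 73805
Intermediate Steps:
J(X) = 2799 (J(X) = -9*(-311) = 2799)
(131784 + J(-59)) + (2400427 - 1*2461205) = (131784 + 2799) + (2400427 - 1*2461205) = 134583 + (2400427 - 2461205) = 134583 - 60778 = 73805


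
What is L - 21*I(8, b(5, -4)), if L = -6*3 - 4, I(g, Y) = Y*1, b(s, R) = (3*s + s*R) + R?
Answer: 167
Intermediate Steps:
b(s, R) = R + 3*s + R*s (b(s, R) = (3*s + R*s) + R = R + 3*s + R*s)
I(g, Y) = Y
L = -22 (L = -18 - 4 = -22)
L - 21*I(8, b(5, -4)) = -22 - 21*(-4 + 3*5 - 4*5) = -22 - 21*(-4 + 15 - 20) = -22 - 21*(-9) = -22 + 189 = 167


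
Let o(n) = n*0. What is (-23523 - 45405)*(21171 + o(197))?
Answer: -1459274688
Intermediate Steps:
o(n) = 0
(-23523 - 45405)*(21171 + o(197)) = (-23523 - 45405)*(21171 + 0) = -68928*21171 = -1459274688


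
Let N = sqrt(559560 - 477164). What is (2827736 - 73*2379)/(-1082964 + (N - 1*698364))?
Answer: -1181941855908/793282340297 - 2654069*sqrt(20599)/1586564680594 ≈ -1.4902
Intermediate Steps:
N = 2*sqrt(20599) (N = sqrt(82396) = 2*sqrt(20599) ≈ 287.05)
(2827736 - 73*2379)/(-1082964 + (N - 1*698364)) = (2827736 - 73*2379)/(-1082964 + (2*sqrt(20599) - 1*698364)) = (2827736 - 173667)/(-1082964 + (2*sqrt(20599) - 698364)) = 2654069/(-1082964 + (-698364 + 2*sqrt(20599))) = 2654069/(-1781328 + 2*sqrt(20599))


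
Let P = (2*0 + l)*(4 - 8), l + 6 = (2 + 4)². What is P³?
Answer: -1728000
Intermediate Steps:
l = 30 (l = -6 + (2 + 4)² = -6 + 6² = -6 + 36 = 30)
P = -120 (P = (2*0 + 30)*(4 - 8) = (0 + 30)*(-4) = 30*(-4) = -120)
P³ = (-120)³ = -1728000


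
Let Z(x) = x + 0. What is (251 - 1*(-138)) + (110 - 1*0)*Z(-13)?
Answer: -1041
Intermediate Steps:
Z(x) = x
(251 - 1*(-138)) + (110 - 1*0)*Z(-13) = (251 - 1*(-138)) + (110 - 1*0)*(-13) = (251 + 138) + (110 + 0)*(-13) = 389 + 110*(-13) = 389 - 1430 = -1041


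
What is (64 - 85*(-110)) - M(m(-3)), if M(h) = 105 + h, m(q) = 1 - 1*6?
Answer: 9314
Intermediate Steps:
m(q) = -5 (m(q) = 1 - 6 = -5)
(64 - 85*(-110)) - M(m(-3)) = (64 - 85*(-110)) - (105 - 5) = (64 + 9350) - 1*100 = 9414 - 100 = 9314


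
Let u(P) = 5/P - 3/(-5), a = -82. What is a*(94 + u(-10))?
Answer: -38581/5 ≈ -7716.2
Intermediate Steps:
u(P) = ⅗ + 5/P (u(P) = 5/P - 3*(-⅕) = 5/P + ⅗ = ⅗ + 5/P)
a*(94 + u(-10)) = -82*(94 + (⅗ + 5/(-10))) = -82*(94 + (⅗ + 5*(-⅒))) = -82*(94 + (⅗ - ½)) = -82*(94 + ⅒) = -82*941/10 = -38581/5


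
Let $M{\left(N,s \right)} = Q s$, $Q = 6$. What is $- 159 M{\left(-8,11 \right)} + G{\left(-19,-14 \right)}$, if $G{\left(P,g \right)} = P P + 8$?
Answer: $-10125$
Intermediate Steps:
$M{\left(N,s \right)} = 6 s$
$G{\left(P,g \right)} = 8 + P^{2}$ ($G{\left(P,g \right)} = P^{2} + 8 = 8 + P^{2}$)
$- 159 M{\left(-8,11 \right)} + G{\left(-19,-14 \right)} = - 159 \cdot 6 \cdot 11 + \left(8 + \left(-19\right)^{2}\right) = \left(-159\right) 66 + \left(8 + 361\right) = -10494 + 369 = -10125$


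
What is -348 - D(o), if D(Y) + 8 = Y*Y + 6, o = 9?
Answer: -427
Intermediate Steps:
D(Y) = -2 + Y**2 (D(Y) = -8 + (Y*Y + 6) = -8 + (Y**2 + 6) = -8 + (6 + Y**2) = -2 + Y**2)
-348 - D(o) = -348 - (-2 + 9**2) = -348 - (-2 + 81) = -348 - 1*79 = -348 - 79 = -427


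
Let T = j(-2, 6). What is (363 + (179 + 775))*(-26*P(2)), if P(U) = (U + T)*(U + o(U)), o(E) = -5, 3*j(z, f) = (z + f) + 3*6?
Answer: 958776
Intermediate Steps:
j(z, f) = 6 + f/3 + z/3 (j(z, f) = ((z + f) + 3*6)/3 = ((f + z) + 18)/3 = (18 + f + z)/3 = 6 + f/3 + z/3)
T = 22/3 (T = 6 + (1/3)*6 + (1/3)*(-2) = 6 + 2 - 2/3 = 22/3 ≈ 7.3333)
P(U) = (-5 + U)*(22/3 + U) (P(U) = (U + 22/3)*(U - 5) = (22/3 + U)*(-5 + U) = (-5 + U)*(22/3 + U))
(363 + (179 + 775))*(-26*P(2)) = (363 + (179 + 775))*(-26*(-110/3 + 2**2 + (7/3)*2)) = (363 + 954)*(-26*(-110/3 + 4 + 14/3)) = 1317*(-26*(-28)) = 1317*728 = 958776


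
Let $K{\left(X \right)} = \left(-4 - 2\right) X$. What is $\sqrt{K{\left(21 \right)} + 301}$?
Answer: $5 \sqrt{7} \approx 13.229$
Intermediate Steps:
$K{\left(X \right)} = - 6 X$
$\sqrt{K{\left(21 \right)} + 301} = \sqrt{\left(-6\right) 21 + 301} = \sqrt{-126 + 301} = \sqrt{175} = 5 \sqrt{7}$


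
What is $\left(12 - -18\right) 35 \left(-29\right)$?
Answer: $-30450$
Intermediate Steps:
$\left(12 - -18\right) 35 \left(-29\right) = \left(12 + 18\right) 35 \left(-29\right) = 30 \cdot 35 \left(-29\right) = 1050 \left(-29\right) = -30450$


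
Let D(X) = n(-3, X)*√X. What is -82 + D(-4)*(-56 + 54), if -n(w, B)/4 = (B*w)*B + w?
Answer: -82 - 816*I ≈ -82.0 - 816.0*I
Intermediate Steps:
n(w, B) = -4*w - 4*w*B² (n(w, B) = -4*((B*w)*B + w) = -4*(w*B² + w) = -4*(w + w*B²) = -4*w - 4*w*B²)
D(X) = √X*(12 + 12*X²) (D(X) = (-4*(-3)*(1 + X²))*√X = (12 + 12*X²)*√X = √X*(12 + 12*X²))
-82 + D(-4)*(-56 + 54) = -82 + (12*√(-4)*(1 + (-4)²))*(-56 + 54) = -82 + (12*(2*I)*(1 + 16))*(-2) = -82 + (12*(2*I)*17)*(-2) = -82 + (408*I)*(-2) = -82 - 816*I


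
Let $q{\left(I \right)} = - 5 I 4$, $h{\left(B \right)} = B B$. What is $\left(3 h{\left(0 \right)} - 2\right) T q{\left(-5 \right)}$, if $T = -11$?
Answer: $2200$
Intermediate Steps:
$h{\left(B \right)} = B^{2}$
$q{\left(I \right)} = - 20 I$
$\left(3 h{\left(0 \right)} - 2\right) T q{\left(-5 \right)} = \left(3 \cdot 0^{2} - 2\right) \left(-11\right) \left(\left(-20\right) \left(-5\right)\right) = \left(3 \cdot 0 - 2\right) \left(-11\right) 100 = \left(0 - 2\right) \left(-11\right) 100 = \left(-2\right) \left(-11\right) 100 = 22 \cdot 100 = 2200$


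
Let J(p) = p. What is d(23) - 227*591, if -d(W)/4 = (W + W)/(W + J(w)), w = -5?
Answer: -1207505/9 ≈ -1.3417e+5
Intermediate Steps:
d(W) = -8*W/(-5 + W) (d(W) = -4*(W + W)/(W - 5) = -4*2*W/(-5 + W) = -8*W/(-5 + W))
d(23) - 227*591 = -8*23/(-5 + 23) - 227*591 = -8*23/18 - 134157 = -8*23*1/18 - 134157 = -92/9 - 134157 = -1207505/9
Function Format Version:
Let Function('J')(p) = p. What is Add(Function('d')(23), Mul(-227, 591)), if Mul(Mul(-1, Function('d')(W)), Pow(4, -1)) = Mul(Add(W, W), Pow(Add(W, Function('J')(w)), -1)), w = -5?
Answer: Rational(-1207505, 9) ≈ -1.3417e+5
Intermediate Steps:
Function('d')(W) = Mul(-8, W, Pow(Add(-5, W), -1)) (Function('d')(W) = Mul(-4, Mul(Add(W, W), Pow(Add(W, -5), -1))) = Mul(-4, Mul(Mul(2, W), Pow(Add(-5, W), -1))) = Mul(-4, Mul(2, W, Pow(Add(-5, W), -1))) = Mul(-8, W, Pow(Add(-5, W), -1)))
Add(Function('d')(23), Mul(-227, 591)) = Add(Mul(-8, 23, Pow(Add(-5, 23), -1)), Mul(-227, 591)) = Add(Mul(-8, 23, Pow(18, -1)), -134157) = Add(Mul(-8, 23, Rational(1, 18)), -134157) = Add(Rational(-92, 9), -134157) = Rational(-1207505, 9)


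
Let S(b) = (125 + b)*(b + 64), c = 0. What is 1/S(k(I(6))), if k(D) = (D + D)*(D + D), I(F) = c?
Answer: 1/8000 ≈ 0.00012500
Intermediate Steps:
I(F) = 0
k(D) = 4*D² (k(D) = (2*D)*(2*D) = 4*D²)
S(b) = (64 + b)*(125 + b) (S(b) = (125 + b)*(64 + b) = (64 + b)*(125 + b))
1/S(k(I(6))) = 1/(8000 + (4*0²)² + 189*(4*0²)) = 1/(8000 + (4*0)² + 189*(4*0)) = 1/(8000 + 0² + 189*0) = 1/(8000 + 0 + 0) = 1/8000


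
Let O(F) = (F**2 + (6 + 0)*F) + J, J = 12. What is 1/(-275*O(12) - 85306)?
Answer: -1/148006 ≈ -6.7565e-6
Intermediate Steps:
O(F) = 12 + F**2 + 6*F (O(F) = (F**2 + (6 + 0)*F) + 12 = (F**2 + 6*F) + 12 = 12 + F**2 + 6*F)
1/(-275*O(12) - 85306) = 1/(-275*(12 + 12**2 + 6*12) - 85306) = 1/(-275*(12 + 144 + 72) - 85306) = 1/(-275*228 - 85306) = 1/(-62700 - 85306) = 1/(-148006) = -1/148006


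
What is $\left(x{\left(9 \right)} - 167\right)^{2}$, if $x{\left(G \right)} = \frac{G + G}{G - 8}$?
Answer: $22201$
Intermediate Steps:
$x{\left(G \right)} = \frac{2 G}{-8 + G}$
$\left(x{\left(9 \right)} - 167\right)^{2} = \left(2 \cdot 9 \frac{1}{-8 + 9} - 167\right)^{2} = \left(2 \cdot 9 \cdot 1^{-1} - 167\right)^{2} = \left(2 \cdot 9 \cdot 1 - 167\right)^{2} = \left(18 - 167\right)^{2} = \left(-149\right)^{2} = 22201$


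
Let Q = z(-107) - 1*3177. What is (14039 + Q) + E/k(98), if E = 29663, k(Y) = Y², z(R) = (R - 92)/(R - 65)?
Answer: 1121863793/103243 ≈ 10866.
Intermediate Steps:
z(R) = (-92 + R)/(-65 + R)
Q = -546245/172 (Q = (-92 - 107)/(-65 - 107) - 1*3177 = -199/(-172) - 3177 = -1/172*(-199) - 3177 = 199/172 - 3177 = -546245/172 ≈ -3175.8)
(14039 + Q) + E/k(98) = (14039 - 546245/172) + 29663/(98²) = 1868463/172 + 29663/9604 = 1121863793/103243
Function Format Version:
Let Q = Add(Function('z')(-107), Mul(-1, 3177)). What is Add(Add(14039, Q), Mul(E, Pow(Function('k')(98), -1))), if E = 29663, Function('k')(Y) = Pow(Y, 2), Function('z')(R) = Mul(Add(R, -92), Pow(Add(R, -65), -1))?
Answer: Rational(1121863793, 103243) ≈ 10866.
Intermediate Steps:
Function('z')(R) = Mul(Pow(Add(-65, R), -1), Add(-92, R)) (Function('z')(R) = Mul(Add(-92, R), Pow(Add(-65, R), -1)) = Mul(Pow(Add(-65, R), -1), Add(-92, R)))
Q = Rational(-546245, 172) (Q = Add(Mul(Pow(Add(-65, -107), -1), Add(-92, -107)), Mul(-1, 3177)) = Add(Mul(Pow(-172, -1), -199), -3177) = Add(Mul(Rational(-1, 172), -199), -3177) = Add(Rational(199, 172), -3177) = Rational(-546245, 172) ≈ -3175.8)
Add(Add(14039, Q), Mul(E, Pow(Function('k')(98), -1))) = Add(Add(14039, Rational(-546245, 172)), Mul(29663, Pow(Pow(98, 2), -1))) = Add(Rational(1868463, 172), Mul(29663, Pow(9604, -1))) = Add(Rational(1868463, 172), Mul(29663, Rational(1, 9604))) = Add(Rational(1868463, 172), Rational(29663, 9604)) = Rational(1121863793, 103243)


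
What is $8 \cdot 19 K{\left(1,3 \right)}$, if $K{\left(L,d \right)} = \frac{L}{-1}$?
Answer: $-152$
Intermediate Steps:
$K{\left(L,d \right)} = - L$ ($K{\left(L,d \right)} = L \left(-1\right) = - L$)
$8 \cdot 19 K{\left(1,3 \right)} = 8 \cdot 19 \left(\left(-1\right) 1\right) = 152 \left(-1\right) = -152$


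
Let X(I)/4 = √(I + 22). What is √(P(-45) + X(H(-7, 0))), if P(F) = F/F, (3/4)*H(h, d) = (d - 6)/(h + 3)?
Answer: √(1 + 8*√6) ≈ 4.5383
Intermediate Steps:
H(h, d) = 4*(-6 + d)/(3*(3 + h)) (H(h, d) = 4*((d - 6)/(h + 3))/3 = 4*((-6 + d)/(3 + h))/3 = 4*(-6 + d)/(3*(3 + h)))
X(I) = 4*√(22 + I) (X(I) = 4*√(I + 22) = 4*√(22 + I))
P(F) = 1
√(P(-45) + X(H(-7, 0))) = √(1 + 4*√(22 + 4*(-6 + 0)/(3*(3 - 7)))) = √(1 + 4*√(22 + (4/3)*(-6)/(-4))) = √(1 + 4*√(22 + (4/3)*(-¼)*(-6))) = √(1 + 4*√(22 + 2)) = √(1 + 4*√24) = √(1 + 4*(2*√6)) = √(1 + 8*√6)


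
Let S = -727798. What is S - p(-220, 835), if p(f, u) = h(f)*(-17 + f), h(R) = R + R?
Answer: -832078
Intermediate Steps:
h(R) = 2*R
p(f, u) = 2*f*(-17 + f) (p(f, u) = (2*f)*(-17 + f) = 2*f*(-17 + f))
S - p(-220, 835) = -727798 - 2*(-220)*(-17 - 220) = -727798 - 2*(-220)*(-237) = -727798 - 1*104280 = -727798 - 104280 = -832078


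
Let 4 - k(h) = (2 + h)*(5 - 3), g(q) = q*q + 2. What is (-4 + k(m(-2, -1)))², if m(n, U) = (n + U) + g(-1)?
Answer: 16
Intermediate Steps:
g(q) = 2 + q² (g(q) = q² + 2 = 2 + q²)
m(n, U) = 3 + U + n (m(n, U) = (n + U) + (2 + (-1)²) = (U + n) + (2 + 1) = (U + n) + 3 = 3 + U + n)
k(h) = -2*h (k(h) = 4 - (2 + h)*(5 - 3) = 4 - (2 + h)*2 = 4 - (4 + 2*h) = 4 + (-4 - 2*h) = -2*h)
(-4 + k(m(-2, -1)))² = (-4 - 2*(3 - 1 - 2))² = (-4 - 2*0)² = (-4 + 0)² = (-4)² = 16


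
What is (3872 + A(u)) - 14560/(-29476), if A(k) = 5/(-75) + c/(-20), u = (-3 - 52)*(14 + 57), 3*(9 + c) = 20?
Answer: 570735529/147380 ≈ 3872.5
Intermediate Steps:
c = -7/3 (c = -9 + (1/3)*20 = -9 + 20/3 = -7/3 ≈ -2.3333)
u = -3905 (u = -55*71 = -3905)
A(k) = 1/20 (A(k) = 5/(-75) - 7/3/(-20) = 5*(-1/75) - 7/3*(-1/20) = -1/15 + 7/60 = 1/20)
(3872 + A(u)) - 14560/(-29476) = (3872 + 1/20) - 14560/(-29476) = 77441/20 - 14560*(-1/29476) = 77441/20 + 3640/7369 = 570735529/147380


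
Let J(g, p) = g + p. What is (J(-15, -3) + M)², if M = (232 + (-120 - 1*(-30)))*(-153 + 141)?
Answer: 2965284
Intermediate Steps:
M = -1704 (M = (232 + (-120 + 30))*(-12) = (232 - 90)*(-12) = 142*(-12) = -1704)
(J(-15, -3) + M)² = ((-15 - 3) - 1704)² = (-18 - 1704)² = (-1722)² = 2965284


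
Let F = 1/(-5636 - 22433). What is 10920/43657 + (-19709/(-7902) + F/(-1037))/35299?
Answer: 88685052513285467683/354453291216961214058 ≈ 0.25020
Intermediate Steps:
F = -1/28069 (F = 1/(-28069) = -1/28069 ≈ -3.5626e-5)
10920/43657 + (-19709/(-7902) + F/(-1037))/35299 = 10920/43657 + (-19709/(-7902) - 1/28069/(-1037))/35299 = 10920*(1/43657) + (-19709*(-1/7902) - 1/28069*(-1/1037))*(1/35299) = 10920/43657 + (19709/7902 + 1/29107553)*(1/35299) = 10920/43657 + (573680769979/230007883806)*(1/35299) = 10920/43657 + 573680769979/8119048290467994 = 88685052513285467683/354453291216961214058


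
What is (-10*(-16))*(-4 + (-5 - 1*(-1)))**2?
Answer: 10240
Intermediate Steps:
(-10*(-16))*(-4 + (-5 - 1*(-1)))**2 = 160*(-4 + (-5 + 1))**2 = 160*(-4 - 4)**2 = 160*(-8)**2 = 160*64 = 10240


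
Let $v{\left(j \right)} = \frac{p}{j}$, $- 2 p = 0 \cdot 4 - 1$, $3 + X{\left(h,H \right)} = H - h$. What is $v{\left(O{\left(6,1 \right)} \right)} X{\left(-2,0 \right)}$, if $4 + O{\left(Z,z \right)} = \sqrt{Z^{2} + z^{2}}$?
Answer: $- \frac{2}{21} - \frac{\sqrt{37}}{42} \approx -0.24007$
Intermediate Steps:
$X{\left(h,H \right)} = -3 + H - h$ ($X{\left(h,H \right)} = -3 + \left(H - h\right) = -3 + H - h$)
$p = \frac{1}{2}$ ($p = - \frac{0 \cdot 4 - 1}{2} = - \frac{0 - 1}{2} = \left(- \frac{1}{2}\right) \left(-1\right) = \frac{1}{2} \approx 0.5$)
$O{\left(Z,z \right)} = -4 + \sqrt{Z^{2} + z^{2}}$
$v{\left(j \right)} = \frac{1}{2 j}$
$v{\left(O{\left(6,1 \right)} \right)} X{\left(-2,0 \right)} = \frac{1}{2 \left(-4 + \sqrt{6^{2} + 1^{2}}\right)} \left(-3 + 0 - -2\right) = \frac{1}{2 \left(-4 + \sqrt{36 + 1}\right)} \left(-3 + 0 + 2\right) = \frac{1}{2 \left(-4 + \sqrt{37}\right)} \left(-1\right) = - \frac{1}{2 \left(-4 + \sqrt{37}\right)}$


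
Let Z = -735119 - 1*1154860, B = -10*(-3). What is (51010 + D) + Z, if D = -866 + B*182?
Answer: -1834375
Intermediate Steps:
B = 30
D = 4594 (D = -866 + 30*182 = -866 + 5460 = 4594)
Z = -1889979 (Z = -735119 - 1154860 = -1889979)
(51010 + D) + Z = (51010 + 4594) - 1889979 = 55604 - 1889979 = -1834375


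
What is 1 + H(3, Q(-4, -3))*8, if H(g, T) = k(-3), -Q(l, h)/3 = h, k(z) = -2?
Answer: -15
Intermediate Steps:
Q(l, h) = -3*h
H(g, T) = -2
1 + H(3, Q(-4, -3))*8 = 1 - 2*8 = 1 - 16 = -15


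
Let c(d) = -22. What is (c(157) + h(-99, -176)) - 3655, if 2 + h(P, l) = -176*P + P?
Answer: 13646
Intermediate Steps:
h(P, l) = -2 - 175*P (h(P, l) = -2 + (-176*P + P) = -2 - 175*P)
(c(157) + h(-99, -176)) - 3655 = (-22 + (-2 - 175*(-99))) - 3655 = (-22 + (-2 + 17325)) - 3655 = (-22 + 17323) - 3655 = 17301 - 3655 = 13646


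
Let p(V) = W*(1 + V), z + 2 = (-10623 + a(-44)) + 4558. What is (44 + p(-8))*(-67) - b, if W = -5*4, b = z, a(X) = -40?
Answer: -6221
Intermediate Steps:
z = -6107 (z = -2 + ((-10623 - 40) + 4558) = -2 + (-10663 + 4558) = -2 - 6105 = -6107)
b = -6107
W = -20
p(V) = -20 - 20*V (p(V) = -20*(1 + V) = -20 - 20*V)
(44 + p(-8))*(-67) - b = (44 + (-20 - 20*(-8)))*(-67) - 1*(-6107) = (44 + (-20 + 160))*(-67) + 6107 = (44 + 140)*(-67) + 6107 = 184*(-67) + 6107 = -12328 + 6107 = -6221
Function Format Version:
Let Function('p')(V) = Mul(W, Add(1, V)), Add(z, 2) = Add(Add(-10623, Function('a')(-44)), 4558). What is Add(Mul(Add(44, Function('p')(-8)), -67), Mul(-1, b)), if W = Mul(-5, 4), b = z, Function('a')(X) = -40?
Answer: -6221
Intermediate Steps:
z = -6107 (z = Add(-2, Add(Add(-10623, -40), 4558)) = Add(-2, Add(-10663, 4558)) = Add(-2, -6105) = -6107)
b = -6107
W = -20
Function('p')(V) = Add(-20, Mul(-20, V)) (Function('p')(V) = Mul(-20, Add(1, V)) = Add(-20, Mul(-20, V)))
Add(Mul(Add(44, Function('p')(-8)), -67), Mul(-1, b)) = Add(Mul(Add(44, Add(-20, Mul(-20, -8))), -67), Mul(-1, -6107)) = Add(Mul(Add(44, Add(-20, 160)), -67), 6107) = Add(Mul(Add(44, 140), -67), 6107) = Add(Mul(184, -67), 6107) = Add(-12328, 6107) = -6221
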